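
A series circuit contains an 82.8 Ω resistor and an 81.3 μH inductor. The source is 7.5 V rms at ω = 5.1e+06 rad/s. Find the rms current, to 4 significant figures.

X_L = ωL = 414.6 Ω
Z = 82.80 + j414.6 Ω
|Z| = √(82.80² + 414.6²) = 422.8 Ω
I = V/|Z| = 7.5/422.8 = 17.74 mA

17.74 mA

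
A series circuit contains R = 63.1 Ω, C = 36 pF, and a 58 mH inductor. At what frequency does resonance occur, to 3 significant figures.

110 kHz

ω₀ = 1/√(LC) = 1/√(0.058 × 3.6e-11) = 692000 rad/s
f₀ = ω₀/(2π) = 110 kHz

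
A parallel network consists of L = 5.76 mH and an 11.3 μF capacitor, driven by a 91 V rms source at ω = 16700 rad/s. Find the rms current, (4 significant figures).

16.23 A

X_L = ωL = 96.19 Ω
X_C = 1/(ωC) = 5.299 Ω
Parallel: admittances add. Y = 1/(jωL) + jωC
Y = (0 + j0.1783) S
|Y| = 0.1783 S → |Z| = 1/|Y| = 5.608 Ω, ∠Z = −∠Y = -90.00°
I = V/|Z| = 91/5.608 = 16.23 A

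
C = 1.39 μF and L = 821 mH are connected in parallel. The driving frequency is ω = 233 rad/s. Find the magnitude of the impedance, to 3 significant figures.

204 Ω

X_L = ωL = 191 Ω
X_C = 1/(ωC) = 3090 Ω
Parallel: admittances add. Y = 1/(jωL) + jωC
Y = (0 − j0.00490) S
|Y| = 0.00490 S → |Z| = 1/|Y| = 204 Ω, ∠Z = −∠Y = 90.0°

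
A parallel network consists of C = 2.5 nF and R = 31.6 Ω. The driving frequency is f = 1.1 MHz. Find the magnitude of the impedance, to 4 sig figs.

ω = 2πf = 6.912e+06 rad/s
X_C = 1/(ωC) = 57.87 Ω
Parallel: admittances add. Y = 1/R + jωC
Y = (0.03165 + j0.01728) S
|Y| = 0.03606 S → |Z| = 1/|Y| = 27.74 Ω, ∠Z = −∠Y = -28.63°

27.74 Ω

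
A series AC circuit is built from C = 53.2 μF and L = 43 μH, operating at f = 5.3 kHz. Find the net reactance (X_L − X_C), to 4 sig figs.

ω = 2πf = 33300 rad/s
X_L = ωL = 1.432 Ω
X_C = 1/(ωC) = 0.5645 Ω
X = 1.432 − 0.5645 = 0.8675 Ω

0.8675 Ω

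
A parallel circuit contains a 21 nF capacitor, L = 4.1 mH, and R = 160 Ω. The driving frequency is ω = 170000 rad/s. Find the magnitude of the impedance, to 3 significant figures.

X_L = ωL = 697 Ω
X_C = 1/(ωC) = 280 Ω
Parallel: admittances add. Y = 1/R + 1/(jωL) + jωC
Y = (0.00625 + j0.00214) S
|Y| = 0.00660 S → |Z| = 1/|Y| = 151 Ω, ∠Z = −∠Y = -18.9°

151 Ω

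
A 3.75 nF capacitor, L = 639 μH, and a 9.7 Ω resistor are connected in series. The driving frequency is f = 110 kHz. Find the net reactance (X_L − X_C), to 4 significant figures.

ω = 2πf = 691200 rad/s
X_L = ωL = 441.6 Ω
X_C = 1/(ωC) = 385.8 Ω
X = 441.6 − 385.8 = 55.81 Ω

55.81 Ω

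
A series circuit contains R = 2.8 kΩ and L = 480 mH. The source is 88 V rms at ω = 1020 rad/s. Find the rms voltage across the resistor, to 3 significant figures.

86.7 V

X_L = ωL = 490 Ω
Z = 2800 + j490 Ω
|Z| = √(2800² + 490²) = 2840 Ω
I = V/|Z| = 31.0 mA
V_R = I·|Z_R| = 0.0310 × 2800 = 86.7 V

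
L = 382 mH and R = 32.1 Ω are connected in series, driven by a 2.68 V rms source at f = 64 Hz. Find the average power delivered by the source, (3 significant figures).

ω = 2πf = 402.1 rad/s
X_L = ωL = 154 Ω
Z = 32.1 + j154 Ω
|Z| = √(32.1² + 154²) = 157 Ω
∠Z = arctan(154/32.1) = 78.2°
I = V/|Z| = 17.1 mA
P = VI cos φ = 2.68 × 0.0171 × cos(78.2°) = 9.36 mW

9.36 mW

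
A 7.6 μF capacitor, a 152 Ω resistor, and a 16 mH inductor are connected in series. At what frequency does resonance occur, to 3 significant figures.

ω₀ = 1/√(LC) = 1/√(0.016 × 7.6e-06) = 2868 rad/s
f₀ = ω₀/(2π) = 456 Hz

456 Hz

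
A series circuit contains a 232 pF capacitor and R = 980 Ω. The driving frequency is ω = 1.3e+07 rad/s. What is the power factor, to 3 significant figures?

X_C = 1/(ωC) = 332 Ω
Z = 980 − j332 Ω
|Z| = √(980² + 332²) = 1030 Ω
∠Z = arctan(-332/980) = -18.7°
cos φ = cos(-18.7°) = 0.947

0.947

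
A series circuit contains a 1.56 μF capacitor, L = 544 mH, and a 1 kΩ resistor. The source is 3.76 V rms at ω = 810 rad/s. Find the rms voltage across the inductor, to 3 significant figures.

X_L = ωL = 441 Ω
X_C = 1/(ωC) = 791 Ω
Net reactance X = X_L − X_C = -351 Ω
Z = 1000 − j351 Ω
|Z| = √(1000² + 351²) = 1060 Ω
I = V/|Z| = 3.55 mA
V_L = I·|Z_L| = 0.00355 × 441 = 1.56 V

1.56 V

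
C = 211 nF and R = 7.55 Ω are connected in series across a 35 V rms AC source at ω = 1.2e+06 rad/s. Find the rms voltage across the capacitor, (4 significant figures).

16.22 V

X_C = 1/(ωC) = 3.949 Ω
Z = 7.550 − j3.949 Ω
|Z| = √(7.550² + 3.949²) = 8.521 Ω
I = V/|Z| = 4.108 A
V_C = I·|Z_C| = 4.108 × 3.949 = 16.22 V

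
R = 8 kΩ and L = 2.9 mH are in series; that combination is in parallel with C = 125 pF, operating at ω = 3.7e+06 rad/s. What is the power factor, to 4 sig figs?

0.1103

X_L = ωL = 10730 Ω
X_C = 1/(ωC) = 2162 Ω
Branch 1 (R+jX_L): Z₁ = 8000 + j10730 Ω, |Z₁| = 13380 Ω
Branch 2 (−jX_C): Z₂ = −j2162 Ω
Parallel: Z = Z₁Z₂/(Z₁+Z₂), |Z| = 2469 Ω, ∠Z = -83.67°
cos φ = cos(-83.67°) = 0.1103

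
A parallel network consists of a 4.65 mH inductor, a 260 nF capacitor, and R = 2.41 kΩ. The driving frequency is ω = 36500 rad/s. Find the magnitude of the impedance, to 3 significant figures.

276 Ω

X_L = ωL = 170 Ω
X_C = 1/(ωC) = 105 Ω
Parallel: admittances add. Y = 1/R + 1/(jωL) + jωC
Y = (0.000415 + j0.00360) S
|Y| = 0.00362 S → |Z| = 1/|Y| = 276 Ω, ∠Z = −∠Y = -83.4°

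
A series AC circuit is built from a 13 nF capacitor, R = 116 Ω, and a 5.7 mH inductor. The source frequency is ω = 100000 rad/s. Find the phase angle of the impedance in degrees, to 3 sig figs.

-59.8°

X_L = ωL = 570 Ω
X_C = 1/(ωC) = 769 Ω
Net reactance X = X_L − X_C = -199 Ω
Z = 116 − j199 Ω
|Z| = √(116² + 199²) = 231 Ω
∠Z = arctan(-199/116) = -59.8°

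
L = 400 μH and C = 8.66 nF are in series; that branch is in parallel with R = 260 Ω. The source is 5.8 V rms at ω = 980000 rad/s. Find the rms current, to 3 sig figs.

30.7 mA

X_L = ωL = 392 Ω
X_C = 1/(ωC) = 118 Ω
Branch 1: Z₁ = R = 260 Ω
Branch 2 (series LC): Z₂ = j(X_L − X_C) = j274 Ω
Parallel: Z = Z₁Z₂/(Z₁+Z₂), |Z| = 189 Ω, ∠Z = 43.5°
I = V/|Z| = 5.8/189 = 30.7 mA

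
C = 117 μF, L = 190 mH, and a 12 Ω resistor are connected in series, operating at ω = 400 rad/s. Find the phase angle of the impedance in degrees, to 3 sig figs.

77.6°

X_L = ωL = 76.0 Ω
X_C = 1/(ωC) = 21.4 Ω
Net reactance X = X_L − X_C = 54.6 Ω
Z = 12.0 + j54.6 Ω
|Z| = √(12.0² + 54.6²) = 55.9 Ω
∠Z = arctan(54.6/12.0) = 77.6°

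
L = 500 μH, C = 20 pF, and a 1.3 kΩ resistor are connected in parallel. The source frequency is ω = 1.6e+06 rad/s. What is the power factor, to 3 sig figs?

0.534

X_L = ωL = 800 Ω
X_C = 1/(ωC) = 31200 Ω
Parallel: admittances add. Y = 1/R + 1/(jωL) + jωC
Y = (0.000769 − j0.00122) S
|Y| = 0.00144 S → |Z| = 1/|Y| = 694 Ω, ∠Z = −∠Y = 57.7°
cos φ = cos(57.7°) = 0.534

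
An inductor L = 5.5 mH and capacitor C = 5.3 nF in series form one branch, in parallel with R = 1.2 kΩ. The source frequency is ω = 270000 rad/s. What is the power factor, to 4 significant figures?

0.5480

X_L = ωL = 1485 Ω
X_C = 1/(ωC) = 698.8 Ω
Branch 1: Z₁ = R = 1200 Ω
Branch 2 (series LC): Z₂ = j(X_L − X_C) = j786.2 Ω
Parallel: Z = Z₁Z₂/(Z₁+Z₂), |Z| = 657.6 Ω, ∠Z = 56.77°
cos φ = cos(56.77°) = 0.5480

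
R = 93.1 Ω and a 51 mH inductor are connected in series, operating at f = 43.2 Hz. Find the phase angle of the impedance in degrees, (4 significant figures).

8.457°

ω = 2πf = 271.4 rad/s
X_L = ωL = 13.84 Ω
Z = 93.10 + j13.84 Ω
|Z| = √(93.10² + 13.84²) = 94.12 Ω
∠Z = arctan(13.84/93.10) = 8.457°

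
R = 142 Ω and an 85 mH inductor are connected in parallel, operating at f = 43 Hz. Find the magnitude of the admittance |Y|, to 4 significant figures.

44.11 mS

ω = 2πf = 270.2 rad/s
X_L = ωL = 22.97 Ω
Parallel: admittances add. Y = 1/R + 1/(jωL)
Y = (0.007042 − j0.04354) S
|Y| = 0.04411 S → |Z| = 1/|Y| = 22.67 Ω, ∠Z = −∠Y = 80.81°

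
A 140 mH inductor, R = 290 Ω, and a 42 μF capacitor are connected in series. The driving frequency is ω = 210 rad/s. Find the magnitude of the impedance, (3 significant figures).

302 Ω

X_L = ωL = 29.4 Ω
X_C = 1/(ωC) = 113 Ω
Net reactance X = X_L − X_C = -84.0 Ω
Z = 290 − j84.0 Ω
|Z| = √(290² + 84.0²) = 302 Ω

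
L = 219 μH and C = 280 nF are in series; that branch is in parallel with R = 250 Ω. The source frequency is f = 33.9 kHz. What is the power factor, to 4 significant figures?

0.1187

ω = 2πf = 213000 rad/s
X_L = ωL = 46.65 Ω
X_C = 1/(ωC) = 16.77 Ω
Branch 1: Z₁ = R = 250.0 Ω
Branch 2 (series LC): Z₂ = j(X_L − X_C) = j29.88 Ω
Parallel: Z = Z₁Z₂/(Z₁+Z₂), |Z| = 29.67 Ω, ∠Z = 83.18°
cos φ = cos(83.18°) = 0.1187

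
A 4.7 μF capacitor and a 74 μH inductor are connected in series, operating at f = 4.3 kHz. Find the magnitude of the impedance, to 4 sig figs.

ω = 2πf = 27020 rad/s
X_L = ωL = 1.999 Ω
X_C = 1/(ωC) = 7.875 Ω
Net reactance X = X_L − X_C = -5.876 Ω
Z = − j5.876 Ω
|Z| = √(0² + 5.876²) = 5.876 Ω

5.876 Ω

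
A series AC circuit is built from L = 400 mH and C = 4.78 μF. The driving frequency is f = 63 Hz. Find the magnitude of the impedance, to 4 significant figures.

370.2 Ω

ω = 2πf = 395.8 rad/s
X_L = ωL = 158.3 Ω
X_C = 1/(ωC) = 528.5 Ω
Net reactance X = X_L − X_C = -370.2 Ω
Z = − j370.2 Ω
|Z| = √(0² + 370.2²) = 370.2 Ω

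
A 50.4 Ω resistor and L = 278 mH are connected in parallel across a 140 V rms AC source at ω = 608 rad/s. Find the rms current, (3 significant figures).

2.90 A

X_L = ωL = 169 Ω
Parallel: admittances add. Y = 1/R + 1/(jωL)
Y = (0.0198 − j0.00592) S
|Y| = 0.0207 S → |Z| = 1/|Y| = 48.3 Ω, ∠Z = −∠Y = 16.6°
I = V/|Z| = 140/48.3 = 2.90 A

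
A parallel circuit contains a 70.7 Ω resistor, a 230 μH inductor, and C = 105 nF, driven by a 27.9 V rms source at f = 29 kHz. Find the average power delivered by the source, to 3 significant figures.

ω = 2πf = 182200 rad/s
X_L = ωL = 41.9 Ω
X_C = 1/(ωC) = 52.3 Ω
Parallel: admittances add. Y = 1/R + 1/(jωL) + jωC
Y = (0.0141 − j0.00473) S
|Y| = 0.0149 S → |Z| = 1/|Y| = 67.1 Ω, ∠Z = −∠Y = 18.5°
I = V/|Z| = 416 mA
P = VI cos φ = 27.9 × 0.416 × cos(18.5°) = 11.0 W

11.0 W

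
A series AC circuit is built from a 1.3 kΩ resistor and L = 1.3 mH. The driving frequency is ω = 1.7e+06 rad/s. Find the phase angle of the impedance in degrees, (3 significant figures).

59.5°

X_L = ωL = 2210 Ω
Z = 1300 + j2210 Ω
|Z| = √(1300² + 2210²) = 2560 Ω
∠Z = arctan(2210/1300) = 59.5°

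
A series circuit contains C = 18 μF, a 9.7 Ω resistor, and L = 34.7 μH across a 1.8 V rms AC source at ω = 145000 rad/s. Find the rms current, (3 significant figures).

X_L = ωL = 5.03 Ω
X_C = 1/(ωC) = 0.383 Ω
Net reactance X = X_L − X_C = 4.65 Ω
Z = 9.70 + j4.65 Ω
|Z| = √(9.70² + 4.65²) = 10.8 Ω
I = V/|Z| = 1.8/10.8 = 167 mA

167 mA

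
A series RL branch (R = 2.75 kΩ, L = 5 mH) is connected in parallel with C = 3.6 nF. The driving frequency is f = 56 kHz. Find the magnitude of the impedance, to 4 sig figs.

883.8 Ω

ω = 2πf = 351900 rad/s
X_L = ωL = 1759 Ω
X_C = 1/(ωC) = 789.5 Ω
Branch 1 (R+jX_L): Z₁ = 2750 + j1759 Ω, |Z₁| = 3265 Ω
Branch 2 (−jX_C): Z₂ = −j789.5 Ω
Parallel: Z = Z₁Z₂/(Z₁+Z₂), |Z| = 883.8 Ω, ∠Z = -76.82°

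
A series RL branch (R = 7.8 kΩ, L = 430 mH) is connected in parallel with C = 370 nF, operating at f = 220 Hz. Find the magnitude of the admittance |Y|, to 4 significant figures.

517.7 μS

ω = 2πf = 1382 rad/s
X_L = ωL = 594.4 Ω
X_C = 1/(ωC) = 1955 Ω
Branch 1 (R+jX_L): Z₁ = 7800 + j594.4 Ω, |Z₁| = 7823 Ω
Branch 2 (−jX_C): Z₂ = −j1955 Ω
Parallel: Z = Z₁Z₂/(Z₁+Z₂), |Z| = 1932 Ω, ∠Z = -75.75°
|Y| = 1/|Z| = 517.7 μS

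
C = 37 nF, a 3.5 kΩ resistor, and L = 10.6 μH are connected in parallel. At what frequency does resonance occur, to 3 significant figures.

ω₀ = 1/√(LC) = 1/√(1.06e-05 × 3.7e-08) = 1.597e+06 rad/s
f₀ = ω₀/(2π) = 254 kHz

254 kHz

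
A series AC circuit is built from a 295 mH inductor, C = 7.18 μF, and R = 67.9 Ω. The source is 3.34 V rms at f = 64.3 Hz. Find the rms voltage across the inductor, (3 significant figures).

ω = 2πf = 404.0 rad/s
X_L = ωL = 119 Ω
X_C = 1/(ωC) = 345 Ω
Net reactance X = X_L − X_C = -226 Ω
Z = 67.9 − j226 Ω
|Z| = √(67.9² + 226²) = 236 Ω
I = V/|Z| = 14.2 mA
V_L = I·|Z_L| = 0.0142 × 119 = 1.69 V

1.69 V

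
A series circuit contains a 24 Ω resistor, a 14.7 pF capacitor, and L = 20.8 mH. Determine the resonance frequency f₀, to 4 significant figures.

ω₀ = 1/√(LC) = 1/√(0.0208 × 1.47e-11) = 1.808e+06 rad/s
f₀ = ω₀/(2π) = 287.8 kHz

287.8 kHz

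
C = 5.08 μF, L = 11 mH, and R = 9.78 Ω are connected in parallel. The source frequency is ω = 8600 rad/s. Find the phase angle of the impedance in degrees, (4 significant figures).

-17.95°

X_L = ωL = 94.60 Ω
X_C = 1/(ωC) = 22.89 Ω
Parallel: admittances add. Y = 1/R + 1/(jωL) + jωC
Y = (0.1022 + j0.03312) S
|Y| = 0.1075 S → |Z| = 1/|Y| = 9.304 Ω, ∠Z = −∠Y = -17.95°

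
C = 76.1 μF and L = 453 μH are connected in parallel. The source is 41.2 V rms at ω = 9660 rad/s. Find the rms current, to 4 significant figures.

X_L = ωL = 4.376 Ω
X_C = 1/(ωC) = 1.360 Ω
Parallel: admittances add. Y = 1/(jωL) + jωC
Y = (0 + j0.5066) S
|Y| = 0.5066 S → |Z| = 1/|Y| = 1.974 Ω, ∠Z = −∠Y = -90.00°
I = V/|Z| = 41.2/1.974 = 20.87 A

20.87 A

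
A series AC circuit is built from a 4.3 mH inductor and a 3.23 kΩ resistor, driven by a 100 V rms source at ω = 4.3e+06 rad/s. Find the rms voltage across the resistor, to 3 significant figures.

17.2 V

X_L = ωL = 18500 Ω
Z = 3230 + j18500 Ω
|Z| = √(3230² + 18500²) = 18800 Ω
I = V/|Z| = 5.33 mA
V_R = I·|Z_R| = 0.00533 × 3230 = 17.2 V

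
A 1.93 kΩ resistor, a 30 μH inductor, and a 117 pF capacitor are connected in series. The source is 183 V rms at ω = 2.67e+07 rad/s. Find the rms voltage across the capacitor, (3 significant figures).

29.5 V

X_L = ωL = 801 Ω
X_C = 1/(ωC) = 320 Ω
Net reactance X = X_L − X_C = 481 Ω
Z = 1930 + j481 Ω
|Z| = √(1930² + 481²) = 1990 Ω
I = V/|Z| = 92.0 mA
V_C = I·|Z_C| = 0.0920 × 320 = 29.5 V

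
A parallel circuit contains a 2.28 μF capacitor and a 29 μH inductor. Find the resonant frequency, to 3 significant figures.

ω₀ = 1/√(LC) = 1/√(2.9e-05 × 2.28e-06) = 123000 rad/s
f₀ = ω₀/(2π) = 19.6 kHz

19.6 kHz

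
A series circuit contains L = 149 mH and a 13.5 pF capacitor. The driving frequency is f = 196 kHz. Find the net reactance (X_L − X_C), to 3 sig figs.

123000 Ω

ω = 2πf = 1.232e+06 rad/s
X_L = ωL = 183000 Ω
X_C = 1/(ωC) = 60100 Ω
X = 183000 − 60100 = 123000 Ω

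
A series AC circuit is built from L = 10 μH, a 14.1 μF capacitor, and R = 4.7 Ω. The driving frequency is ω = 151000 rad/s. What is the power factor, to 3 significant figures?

X_L = ωL = 1.51 Ω
X_C = 1/(ωC) = 0.470 Ω
Net reactance X = X_L − X_C = 1.04 Ω
Z = 4.70 + j1.04 Ω
|Z| = √(4.70² + 1.04²) = 4.81 Ω
∠Z = arctan(1.04/4.70) = 12.5°
cos φ = cos(12.5°) = 0.976

0.976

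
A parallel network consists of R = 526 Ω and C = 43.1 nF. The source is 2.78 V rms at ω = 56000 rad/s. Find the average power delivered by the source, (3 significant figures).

X_C = 1/(ωC) = 414 Ω
Parallel: admittances add. Y = 1/R + jωC
Y = (0.00190 + j0.00241) S
|Y| = 0.00307 S → |Z| = 1/|Y| = 325 Ω, ∠Z = −∠Y = -51.8°
I = V/|Z| = 8.54 mA
P = VI cos φ = 2.78 × 0.00854 × cos(-51.8°) = 14.7 mW

14.7 mW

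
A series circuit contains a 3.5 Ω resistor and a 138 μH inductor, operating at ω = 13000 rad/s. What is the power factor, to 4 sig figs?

0.8899

X_L = ωL = 1.794 Ω
Z = 3.500 + j1.794 Ω
|Z| = √(3.500² + 1.794²) = 3.933 Ω
∠Z = arctan(1.794/3.500) = 27.14°
cos φ = cos(27.14°) = 0.8899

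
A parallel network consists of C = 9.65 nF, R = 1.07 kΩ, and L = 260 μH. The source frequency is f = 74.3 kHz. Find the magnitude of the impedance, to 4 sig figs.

ω = 2πf = 466800 rad/s
X_L = ωL = 121.4 Ω
X_C = 1/(ωC) = 222.0 Ω
Parallel: admittances add. Y = 1/R + 1/(jωL) + jωC
Y = (0.0009346 − j0.003734) S
|Y| = 0.003849 S → |Z| = 1/|Y| = 259.8 Ω, ∠Z = −∠Y = 75.95°

259.8 Ω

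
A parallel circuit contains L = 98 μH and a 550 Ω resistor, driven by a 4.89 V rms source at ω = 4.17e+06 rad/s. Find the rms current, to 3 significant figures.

X_L = ωL = 409 Ω
Parallel: admittances add. Y = 1/R + 1/(jωL)
Y = (0.00182 − j0.00245) S
|Y| = 0.00305 S → |Z| = 1/|Y| = 328 Ω, ∠Z = −∠Y = 53.4°
I = V/|Z| = 4.89/328 = 14.9 mA

14.9 mA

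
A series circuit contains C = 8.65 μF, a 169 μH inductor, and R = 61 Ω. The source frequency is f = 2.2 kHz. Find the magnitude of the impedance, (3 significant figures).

ω = 2πf = 13820 rad/s
X_L = ωL = 2.34 Ω
X_C = 1/(ωC) = 8.36 Ω
Net reactance X = X_L − X_C = -6.03 Ω
Z = 61.0 − j6.03 Ω
|Z| = √(61.0² + 6.03²) = 61.3 Ω

61.3 Ω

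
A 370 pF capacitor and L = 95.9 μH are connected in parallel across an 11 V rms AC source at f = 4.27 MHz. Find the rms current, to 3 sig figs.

105 mA

ω = 2πf = 2.683e+07 rad/s
X_L = ωL = 2570 Ω
X_C = 1/(ωC) = 101 Ω
Parallel: admittances add. Y = 1/(jωL) + jωC
Y = (0 + j0.00954) S
|Y| = 0.00954 S → |Z| = 1/|Y| = 105 Ω, ∠Z = −∠Y = -90.0°
I = V/|Z| = 11/105 = 105 mA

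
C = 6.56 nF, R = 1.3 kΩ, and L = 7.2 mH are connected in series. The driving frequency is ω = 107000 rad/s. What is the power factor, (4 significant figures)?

0.8933

X_L = ωL = 770.4 Ω
X_C = 1/(ωC) = 1425 Ω
Net reactance X = X_L − X_C = -654.3 Ω
Z = 1300 − j654.3 Ω
|Z| = √(1300² + 654.3²) = 1455 Ω
∠Z = arctan(-654.3/1300) = -26.72°
cos φ = cos(-26.72°) = 0.8933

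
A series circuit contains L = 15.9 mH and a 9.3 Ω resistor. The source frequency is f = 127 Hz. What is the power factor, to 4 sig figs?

ω = 2πf = 798.0 rad/s
X_L = ωL = 12.69 Ω
Z = 9.300 + j12.69 Ω
|Z| = √(9.300² + 12.69²) = 15.73 Ω
∠Z = arctan(12.69/9.300) = 53.76°
cos φ = cos(53.76°) = 0.5912

0.5912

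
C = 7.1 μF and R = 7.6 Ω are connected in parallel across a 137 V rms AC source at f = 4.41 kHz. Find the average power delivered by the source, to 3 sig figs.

ω = 2πf = 27710 rad/s
X_C = 1/(ωC) = 5.08 Ω
Parallel: admittances add. Y = 1/R + jωC
Y = (0.132 + j0.197) S
|Y| = 0.237 S → |Z| = 1/|Y| = 4.23 Ω, ∠Z = −∠Y = -56.2°
I = V/|Z| = 32.4 A
P = VI cos φ = 137 × 32.4 × cos(-56.2°) = 2.47 kW

2.47 kW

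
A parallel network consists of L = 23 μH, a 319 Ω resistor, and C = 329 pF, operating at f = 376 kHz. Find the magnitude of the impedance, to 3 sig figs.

ω = 2πf = 2.362e+06 rad/s
X_L = ωL = 54.3 Ω
X_C = 1/(ωC) = 1290 Ω
Parallel: admittances add. Y = 1/R + 1/(jωL) + jωC
Y = (0.00313 − j0.0176) S
|Y| = 0.0179 S → |Z| = 1/|Y| = 55.9 Ω, ∠Z = −∠Y = 79.9°

55.9 Ω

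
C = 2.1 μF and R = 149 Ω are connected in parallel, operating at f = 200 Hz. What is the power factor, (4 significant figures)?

ω = 2πf = 1257 rad/s
X_C = 1/(ωC) = 378.9 Ω
Parallel: admittances add. Y = 1/R + jωC
Y = (0.006711 + j0.002639) S
|Y| = 0.007212 S → |Z| = 1/|Y| = 138.7 Ω, ∠Z = −∠Y = -21.46°
cos φ = cos(-21.46°) = 0.9306

0.9306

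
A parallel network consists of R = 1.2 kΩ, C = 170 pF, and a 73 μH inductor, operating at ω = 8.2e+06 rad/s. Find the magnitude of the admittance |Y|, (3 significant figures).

X_L = ωL = 599 Ω
X_C = 1/(ωC) = 717 Ω
Parallel: admittances add. Y = 1/R + 1/(jωL) + jωC
Y = (0.000833 − j0.000277) S
|Y| = 0.000878 S → |Z| = 1/|Y| = 1140 Ω, ∠Z = −∠Y = 18.4°

878 μS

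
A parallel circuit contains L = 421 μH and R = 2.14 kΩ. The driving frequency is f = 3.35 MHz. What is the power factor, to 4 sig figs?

ω = 2πf = 2.105e+07 rad/s
X_L = ωL = 8861 Ω
Parallel: admittances add. Y = 1/R + 1/(jωL)
Y = (0.0004673 − j0.0001128) S
|Y| = 0.0004807 S → |Z| = 1/|Y| = 2080 Ω, ∠Z = −∠Y = 13.58°
cos φ = cos(13.58°) = 0.9721

0.9721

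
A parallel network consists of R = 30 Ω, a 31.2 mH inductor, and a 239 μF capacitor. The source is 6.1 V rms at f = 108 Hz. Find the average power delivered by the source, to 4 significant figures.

1.240 W

ω = 2πf = 678.6 rad/s
X_L = ωL = 21.17 Ω
X_C = 1/(ωC) = 6.166 Ω
Parallel: admittances add. Y = 1/R + 1/(jωL) + jωC
Y = (0.03333 + j0.1149) S
|Y| = 0.1197 S → |Z| = 1/|Y| = 8.355 Ω, ∠Z = −∠Y = -73.83°
I = V/|Z| = 730.1 mA
P = VI cos φ = 6.1 × 0.7301 × cos(-73.83°) = 1.240 W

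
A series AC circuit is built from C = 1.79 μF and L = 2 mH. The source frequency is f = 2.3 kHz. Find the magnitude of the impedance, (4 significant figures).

9.755 Ω

ω = 2πf = 14450 rad/s
X_L = ωL = 28.90 Ω
X_C = 1/(ωC) = 38.66 Ω
Net reactance X = X_L − X_C = -9.755 Ω
Z = − j9.755 Ω
|Z| = √(0² + 9.755²) = 9.755 Ω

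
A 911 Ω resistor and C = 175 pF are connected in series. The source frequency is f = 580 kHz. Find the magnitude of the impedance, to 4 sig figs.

ω = 2πf = 3.644e+06 rad/s
X_C = 1/(ωC) = 1568 Ω
Z = 911.0 − j1568 Ω
|Z| = √(911.0² + 1568²) = 1813 Ω

1813 Ω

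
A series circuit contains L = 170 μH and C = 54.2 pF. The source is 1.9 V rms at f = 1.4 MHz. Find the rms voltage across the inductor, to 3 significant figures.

4.72 V

ω = 2πf = 8.796e+06 rad/s
X_L = ωL = 1500 Ω
X_C = 1/(ωC) = 2100 Ω
Net reactance X = X_L − X_C = -602 Ω
Z = − j602 Ω
|Z| = √(0² + 602²) = 602 Ω
I = V/|Z| = 3.16 mA
V_L = I·|Z_L| = 0.00316 × 1500 = 4.72 V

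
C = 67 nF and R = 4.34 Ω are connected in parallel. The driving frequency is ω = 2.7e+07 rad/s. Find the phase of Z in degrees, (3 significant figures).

X_C = 1/(ωC) = 0.553 Ω
Parallel: admittances add. Y = 1/R + jωC
Y = (0.230 + j1.81) S
|Y| = 1.82 S → |Z| = 1/|Y| = 0.548 Ω, ∠Z = −∠Y = -82.7°

-82.7°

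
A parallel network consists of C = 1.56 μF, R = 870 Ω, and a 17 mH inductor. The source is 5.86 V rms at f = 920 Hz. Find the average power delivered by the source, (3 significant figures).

39.5 mW

ω = 2πf = 5781 rad/s
X_L = ωL = 98.3 Ω
X_C = 1/(ωC) = 111 Ω
Parallel: admittances add. Y = 1/R + 1/(jωL) + jωC
Y = (0.00115 − j0.00116) S
|Y| = 0.00163 S → |Z| = 1/|Y| = 613 Ω, ∠Z = −∠Y = 45.2°
I = V/|Z| = 9.56 mA
P = VI cos φ = 5.86 × 0.00956 × cos(45.2°) = 39.5 mW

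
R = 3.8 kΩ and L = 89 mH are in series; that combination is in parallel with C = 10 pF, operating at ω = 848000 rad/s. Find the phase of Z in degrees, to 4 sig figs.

82.00°

X_L = ωL = 75470 Ω
X_C = 1/(ωC) = 117900 Ω
Branch 1 (R+jX_L): Z₁ = 3800 + j75470 Ω, |Z₁| = 75570 Ω
Branch 2 (−jX_C): Z₂ = −j117900 Ω
Parallel: Z = Z₁Z₂/(Z₁+Z₂), |Z| = 209100 Ω, ∠Z = 82.00°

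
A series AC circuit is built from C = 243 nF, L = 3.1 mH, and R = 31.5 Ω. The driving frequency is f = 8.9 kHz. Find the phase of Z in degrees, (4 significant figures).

72.48°

ω = 2πf = 55920 rad/s
X_L = ωL = 173.4 Ω
X_C = 1/(ωC) = 73.59 Ω
Net reactance X = X_L − X_C = 99.76 Ω
Z = 31.50 + j99.76 Ω
|Z| = √(31.50² + 99.76²) = 104.6 Ω
∠Z = arctan(99.76/31.50) = 72.48°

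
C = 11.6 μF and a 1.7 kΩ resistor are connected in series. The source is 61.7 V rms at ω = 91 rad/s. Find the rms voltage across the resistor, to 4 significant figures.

X_C = 1/(ωC) = 947.3 Ω
Z = 1700 − j947.3 Ω
|Z| = √(1700² + 947.3²) = 1946 Ω
I = V/|Z| = 31.70 mA
V_R = I·|Z_R| = 0.03170 × 1700 = 53.90 V

53.90 V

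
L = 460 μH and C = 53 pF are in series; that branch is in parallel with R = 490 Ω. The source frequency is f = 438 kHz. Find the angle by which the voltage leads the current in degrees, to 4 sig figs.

ω = 2πf = 2.752e+06 rad/s
X_L = ωL = 1266 Ω
X_C = 1/(ωC) = 6856 Ω
Branch 1: Z₁ = R = 490.0 Ω
Branch 2 (series LC): Z₂ = j(X_L − X_C) = −j5590 Ω
Parallel: Z = Z₁Z₂/(Z₁+Z₂), |Z| = 488.1 Ω, ∠Z = -5.009°

-5.009°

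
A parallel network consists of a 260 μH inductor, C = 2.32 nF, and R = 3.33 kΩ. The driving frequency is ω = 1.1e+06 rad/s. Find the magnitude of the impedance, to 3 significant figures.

X_L = ωL = 286 Ω
X_C = 1/(ωC) = 392 Ω
Parallel: admittances add. Y = 1/R + 1/(jωL) + jωC
Y = (0.000300 − j0.000945) S
|Y| = 0.000991 S → |Z| = 1/|Y| = 1010 Ω, ∠Z = −∠Y = 72.4°

1010 Ω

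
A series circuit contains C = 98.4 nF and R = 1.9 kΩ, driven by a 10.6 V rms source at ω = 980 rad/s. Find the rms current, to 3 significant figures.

X_C = 1/(ωC) = 10400 Ω
Z = 1900 − j10400 Ω
|Z| = √(1900² + 10400²) = 10500 Ω
I = V/|Z| = 10.6/10500 = 1.01 mA

1.01 mA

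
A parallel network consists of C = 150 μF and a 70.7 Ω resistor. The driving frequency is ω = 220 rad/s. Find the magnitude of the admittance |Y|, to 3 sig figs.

X_C = 1/(ωC) = 30.3 Ω
Parallel: admittances add. Y = 1/R + jωC
Y = (0.0141 + j0.0330) S
|Y| = 0.0359 S → |Z| = 1/|Y| = 27.9 Ω, ∠Z = −∠Y = -66.8°

35.9 mS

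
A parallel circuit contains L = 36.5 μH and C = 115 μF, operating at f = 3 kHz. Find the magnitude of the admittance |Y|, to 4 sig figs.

714.2 mS

ω = 2πf = 18850 rad/s
X_L = ωL = 0.6880 Ω
X_C = 1/(ωC) = 0.4613 Ω
Parallel: admittances add. Y = 1/(jωL) + jωC
Y = (0 + j0.7142) S
|Y| = 0.7142 S → |Z| = 1/|Y| = 1.400 Ω, ∠Z = −∠Y = -90.00°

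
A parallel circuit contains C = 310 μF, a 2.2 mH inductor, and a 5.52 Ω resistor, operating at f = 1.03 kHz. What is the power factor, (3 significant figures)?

0.0932

ω = 2πf = 6472 rad/s
X_L = ωL = 14.2 Ω
X_C = 1/(ωC) = 0.498 Ω
Parallel: admittances add. Y = 1/R + 1/(jωL) + jωC
Y = (0.181 + j1.94) S
|Y| = 1.94 S → |Z| = 1/|Y| = 0.514 Ω, ∠Z = −∠Y = -84.7°
cos φ = cos(-84.7°) = 0.0932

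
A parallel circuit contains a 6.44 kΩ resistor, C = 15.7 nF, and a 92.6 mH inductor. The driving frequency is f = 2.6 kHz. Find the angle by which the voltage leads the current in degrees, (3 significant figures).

69.0°

ω = 2πf = 16340 rad/s
X_L = ωL = 1510 Ω
X_C = 1/(ωC) = 3900 Ω
Parallel: admittances add. Y = 1/R + 1/(jωL) + jωC
Y = (0.000155 − j0.000405) S
|Y| = 0.000433 S → |Z| = 1/|Y| = 2310 Ω, ∠Z = −∠Y = 69.0°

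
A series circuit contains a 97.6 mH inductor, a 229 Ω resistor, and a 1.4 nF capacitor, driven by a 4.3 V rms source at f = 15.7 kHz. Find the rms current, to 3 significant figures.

ω = 2πf = 98650 rad/s
X_L = ωL = 9630 Ω
X_C = 1/(ωC) = 7240 Ω
Net reactance X = X_L − X_C = 2390 Ω
Z = 229 + j2390 Ω
|Z| = √(229² + 2390²) = 2400 Ω
I = V/|Z| = 4.3/2400 = 1.79 mA

1.79 mA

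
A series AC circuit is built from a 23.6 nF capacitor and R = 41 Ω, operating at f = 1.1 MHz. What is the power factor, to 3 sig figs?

ω = 2πf = 6.912e+06 rad/s
X_C = 1/(ωC) = 6.13 Ω
Z = 41.0 − j6.13 Ω
|Z| = √(41.0² + 6.13²) = 41.5 Ω
∠Z = arctan(-6.13/41.0) = -8.50°
cos φ = cos(-8.50°) = 0.989

0.989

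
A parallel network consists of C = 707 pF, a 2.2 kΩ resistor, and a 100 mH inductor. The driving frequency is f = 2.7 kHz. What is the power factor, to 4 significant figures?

ω = 2πf = 16960 rad/s
X_L = ωL = 1696 Ω
X_C = 1/(ωC) = 83380 Ω
Parallel: admittances add. Y = 1/R + 1/(jωL) + jωC
Y = (0.0004545 − j0.0005775) S
|Y| = 0.0007349 S → |Z| = 1/|Y| = 1361 Ω, ∠Z = −∠Y = 51.79°
cos φ = cos(51.79°) = 0.6185

0.6185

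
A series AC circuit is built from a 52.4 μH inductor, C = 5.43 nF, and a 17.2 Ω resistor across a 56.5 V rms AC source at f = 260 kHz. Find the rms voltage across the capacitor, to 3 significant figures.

ω = 2πf = 1.634e+06 rad/s
X_L = ωL = 85.6 Ω
X_C = 1/(ωC) = 113 Ω
Net reactance X = X_L − X_C = -27.1 Ω
Z = 17.2 − j27.1 Ω
|Z| = √(17.2² + 27.1²) = 32.1 Ω
I = V/|Z| = 1.76 A
V_C = I·|Z_C| = 1.76 × 113 = 198 V

198 V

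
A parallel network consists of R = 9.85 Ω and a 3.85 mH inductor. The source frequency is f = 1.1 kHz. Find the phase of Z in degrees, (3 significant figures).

20.3°

ω = 2πf = 6912 rad/s
X_L = ωL = 26.6 Ω
Parallel: admittances add. Y = 1/R + 1/(jωL)
Y = (0.102 − j0.0376) S
|Y| = 0.108 S → |Z| = 1/|Y| = 9.24 Ω, ∠Z = −∠Y = 20.3°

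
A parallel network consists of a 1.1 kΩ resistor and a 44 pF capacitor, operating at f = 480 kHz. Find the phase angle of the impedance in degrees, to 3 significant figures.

ω = 2πf = 3.016e+06 rad/s
X_C = 1/(ωC) = 7540 Ω
Parallel: admittances add. Y = 1/R + jωC
Y = (0.000909 + j0.000133) S
|Y| = 0.000919 S → |Z| = 1/|Y| = 1090 Ω, ∠Z = −∠Y = -8.30°

-8.30°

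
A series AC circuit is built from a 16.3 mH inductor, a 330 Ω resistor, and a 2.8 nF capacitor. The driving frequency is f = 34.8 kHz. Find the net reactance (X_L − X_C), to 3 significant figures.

1930 Ω

ω = 2πf = 218700 rad/s
X_L = ωL = 3560 Ω
X_C = 1/(ωC) = 1630 Ω
X = 3560 − 1630 = 1930 Ω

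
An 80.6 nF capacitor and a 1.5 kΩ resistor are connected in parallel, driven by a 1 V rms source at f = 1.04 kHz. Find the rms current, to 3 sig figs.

ω = 2πf = 6535 rad/s
X_C = 1/(ωC) = 1900 Ω
Parallel: admittances add. Y = 1/R + jωC
Y = (0.000667 + j0.000527) S
|Y| = 0.000850 S → |Z| = 1/|Y| = 1180 Ω, ∠Z = −∠Y = -38.3°
I = V/|Z| = 1/1180 = 850 μA

850 μA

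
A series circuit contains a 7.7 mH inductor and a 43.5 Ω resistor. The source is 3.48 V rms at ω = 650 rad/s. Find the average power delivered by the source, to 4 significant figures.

X_L = ωL = 5.005 Ω
Z = 43.50 + j5.005 Ω
|Z| = √(43.50² + 5.005²) = 43.79 Ω
∠Z = arctan(5.005/43.50) = 6.563°
I = V/|Z| = 79.48 mA
P = VI cos φ = 3.48 × 0.07948 × cos(6.563°) = 274.8 mW

274.8 mW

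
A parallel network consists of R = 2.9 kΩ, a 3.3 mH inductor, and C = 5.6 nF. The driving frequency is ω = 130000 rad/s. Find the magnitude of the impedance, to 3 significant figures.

X_L = ωL = 429 Ω
X_C = 1/(ωC) = 1370 Ω
Parallel: admittances add. Y = 1/R + 1/(jωL) + jωC
Y = (0.000345 − j0.00160) S
|Y| = 0.00164 S → |Z| = 1/|Y| = 610 Ω, ∠Z = −∠Y = 77.9°

610 Ω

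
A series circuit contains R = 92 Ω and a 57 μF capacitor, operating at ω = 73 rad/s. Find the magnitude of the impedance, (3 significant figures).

257 Ω

X_C = 1/(ωC) = 240 Ω
Z = 92.0 − j240 Ω
|Z| = √(92.0² + 240²) = 257 Ω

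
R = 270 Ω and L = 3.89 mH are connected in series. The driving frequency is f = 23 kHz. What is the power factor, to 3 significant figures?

0.433

ω = 2πf = 144500 rad/s
X_L = ωL = 562 Ω
Z = 270 + j562 Ω
|Z| = √(270² + 562²) = 624 Ω
∠Z = arctan(562/270) = 64.3°
cos φ = cos(64.3°) = 0.433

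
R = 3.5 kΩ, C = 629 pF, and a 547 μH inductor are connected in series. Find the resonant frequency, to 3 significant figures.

ω₀ = 1/√(LC) = 1/√(0.000547 × 6.29e-10) = 1.705e+06 rad/s
f₀ = ω₀/(2π) = 271 kHz

271 kHz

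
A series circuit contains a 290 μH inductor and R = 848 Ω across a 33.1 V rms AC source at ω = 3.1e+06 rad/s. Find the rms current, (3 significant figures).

26.8 mA

X_L = ωL = 899 Ω
Z = 848 + j899 Ω
|Z| = √(848² + 899²) = 1240 Ω
I = V/|Z| = 33.1/1240 = 26.8 mA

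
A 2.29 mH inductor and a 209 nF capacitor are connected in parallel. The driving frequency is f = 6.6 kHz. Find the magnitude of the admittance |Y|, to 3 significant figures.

ω = 2πf = 41470 rad/s
X_L = ωL = 95.0 Ω
X_C = 1/(ωC) = 115 Ω
Parallel: admittances add. Y = 1/(jωL) + jωC
Y = (0 − j0.00186) S
|Y| = 0.00186 S → |Z| = 1/|Y| = 537 Ω, ∠Z = −∠Y = 90.0°

1.86 mS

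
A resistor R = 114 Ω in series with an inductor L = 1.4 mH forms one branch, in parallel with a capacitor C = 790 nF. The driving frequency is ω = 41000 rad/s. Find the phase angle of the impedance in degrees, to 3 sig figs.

-76.4°

X_L = ωL = 57.4 Ω
X_C = 1/(ωC) = 30.9 Ω
Branch 1 (R+jX_L): Z₁ = 114 + j57.4 Ω, |Z₁| = 128 Ω
Branch 2 (−jX_C): Z₂ = −j30.9 Ω
Parallel: Z = Z₁Z₂/(Z₁+Z₂), |Z| = 33.7 Ω, ∠Z = -76.4°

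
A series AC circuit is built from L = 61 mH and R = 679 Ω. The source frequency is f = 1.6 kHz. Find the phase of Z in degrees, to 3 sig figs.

ω = 2πf = 10050 rad/s
X_L = ωL = 613 Ω
Z = 679 + j613 Ω
|Z| = √(679² + 613²) = 915 Ω
∠Z = arctan(613/679) = 42.1°

42.1°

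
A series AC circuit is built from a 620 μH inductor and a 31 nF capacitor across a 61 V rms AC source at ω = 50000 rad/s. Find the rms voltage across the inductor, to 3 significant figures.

3.08 V

X_L = ωL = 31.0 Ω
X_C = 1/(ωC) = 645 Ω
Net reactance X = X_L − X_C = -614 Ω
Z = − j614 Ω
|Z| = √(0² + 614²) = 614 Ω
I = V/|Z| = 99.3 mA
V_L = I·|Z_L| = 0.0993 × 31.0 = 3.08 V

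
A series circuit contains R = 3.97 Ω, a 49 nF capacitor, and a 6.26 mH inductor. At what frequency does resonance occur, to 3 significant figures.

9.09 kHz

ω₀ = 1/√(LC) = 1/√(0.00626 × 4.9e-08) = 57100 rad/s
f₀ = ω₀/(2π) = 9.09 kHz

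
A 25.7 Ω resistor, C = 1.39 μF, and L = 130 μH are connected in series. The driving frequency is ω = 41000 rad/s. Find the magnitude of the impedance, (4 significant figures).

X_L = ωL = 5.330 Ω
X_C = 1/(ωC) = 17.55 Ω
Net reactance X = X_L − X_C = -12.22 Ω
Z = 25.70 − j12.22 Ω
|Z| = √(25.70² + 12.22²) = 28.46 Ω

28.46 Ω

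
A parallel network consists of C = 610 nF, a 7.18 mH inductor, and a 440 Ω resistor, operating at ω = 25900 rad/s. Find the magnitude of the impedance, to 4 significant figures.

93.75 Ω

X_L = ωL = 186.0 Ω
X_C = 1/(ωC) = 63.30 Ω
Parallel: admittances add. Y = 1/R + 1/(jωL) + jωC
Y = (0.002273 + j0.01042) S
|Y| = 0.01067 S → |Z| = 1/|Y| = 93.75 Ω, ∠Z = −∠Y = -77.70°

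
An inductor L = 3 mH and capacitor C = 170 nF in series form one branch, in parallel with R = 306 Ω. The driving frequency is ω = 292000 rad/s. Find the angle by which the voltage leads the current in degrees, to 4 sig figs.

19.67°

X_L = ωL = 876.0 Ω
X_C = 1/(ωC) = 20.15 Ω
Branch 1: Z₁ = R = 306.0 Ω
Branch 2 (series LC): Z₂ = j(X_L − X_C) = j855.9 Ω
Parallel: Z = Z₁Z₂/(Z₁+Z₂), |Z| = 288.1 Ω, ∠Z = 19.67°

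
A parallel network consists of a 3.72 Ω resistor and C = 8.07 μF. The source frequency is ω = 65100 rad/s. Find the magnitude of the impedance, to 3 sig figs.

X_C = 1/(ωC) = 1.90 Ω
Parallel: admittances add. Y = 1/R + jωC
Y = (0.269 + j0.525) S
|Y| = 0.590 S → |Z| = 1/|Y| = 1.69 Ω, ∠Z = −∠Y = -62.9°

1.69 Ω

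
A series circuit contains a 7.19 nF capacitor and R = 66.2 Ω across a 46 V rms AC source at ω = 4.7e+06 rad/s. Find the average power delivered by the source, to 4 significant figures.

X_C = 1/(ωC) = 29.59 Ω
Z = 66.20 − j29.59 Ω
|Z| = √(66.20² + 29.59²) = 72.51 Ω
∠Z = arctan(-29.59/66.20) = -24.09°
I = V/|Z| = 634.4 mA
P = VI cos φ = 46 × 0.6344 × cos(-24.09°) = 26.64 W

26.64 W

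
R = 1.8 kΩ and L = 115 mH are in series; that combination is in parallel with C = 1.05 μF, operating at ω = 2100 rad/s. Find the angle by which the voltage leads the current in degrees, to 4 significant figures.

X_L = ωL = 241.5 Ω
X_C = 1/(ωC) = 453.5 Ω
Branch 1 (R+jX_L): Z₁ = 1800 + j241.5 Ω, |Z₁| = 1816 Ω
Branch 2 (−jX_C): Z₂ = −j453.5 Ω
Parallel: Z = Z₁Z₂/(Z₁+Z₂), |Z| = 454.4 Ω, ∠Z = -75.64°

-75.64°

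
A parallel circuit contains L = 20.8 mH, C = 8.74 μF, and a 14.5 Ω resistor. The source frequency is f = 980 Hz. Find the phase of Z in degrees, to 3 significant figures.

-33.7°

ω = 2πf = 6158 rad/s
X_L = ωL = 128 Ω
X_C = 1/(ωC) = 18.6 Ω
Parallel: admittances add. Y = 1/R + 1/(jωL) + jωC
Y = (0.0690 + j0.0460) S
|Y| = 0.0829 S → |Z| = 1/|Y| = 12.1 Ω, ∠Z = −∠Y = -33.7°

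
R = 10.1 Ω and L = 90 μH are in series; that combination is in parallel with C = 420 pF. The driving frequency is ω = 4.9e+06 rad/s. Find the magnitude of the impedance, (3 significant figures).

4660 Ω

X_L = ωL = 441 Ω
X_C = 1/(ωC) = 486 Ω
Branch 1 (R+jX_L): Z₁ = 10.1 + j441 Ω, |Z₁| = 441 Ω
Branch 2 (−jX_C): Z₂ = −j486 Ω
Parallel: Z = Z₁Z₂/(Z₁+Z₂), |Z| = 4660 Ω, ∠Z = 76.0°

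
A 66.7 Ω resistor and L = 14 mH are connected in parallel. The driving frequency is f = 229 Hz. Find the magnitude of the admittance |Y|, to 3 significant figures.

ω = 2πf = 1439 rad/s
X_L = ωL = 20.1 Ω
Parallel: admittances add. Y = 1/R + 1/(jωL)
Y = (0.0150 − j0.0496) S
|Y| = 0.0519 S → |Z| = 1/|Y| = 19.3 Ω, ∠Z = −∠Y = 73.2°

51.9 mS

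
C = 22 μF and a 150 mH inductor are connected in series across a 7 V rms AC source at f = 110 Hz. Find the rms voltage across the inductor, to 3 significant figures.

19.1 V

ω = 2πf = 691.2 rad/s
X_L = ωL = 104 Ω
X_C = 1/(ωC) = 65.8 Ω
Net reactance X = X_L − X_C = 37.9 Ω
Z = j37.9 Ω
|Z| = √(0² + 37.9²) = 37.9 Ω
I = V/|Z| = 185 mA
V_L = I·|Z_L| = 0.185 × 104 = 19.1 V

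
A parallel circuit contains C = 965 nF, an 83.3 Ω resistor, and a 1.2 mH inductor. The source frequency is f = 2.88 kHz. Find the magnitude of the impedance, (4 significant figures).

32.25 Ω

ω = 2πf = 18100 rad/s
X_L = ωL = 21.71 Ω
X_C = 1/(ωC) = 57.27 Ω
Parallel: admittances add. Y = 1/R + 1/(jωL) + jωC
Y = (0.01200 − j0.02859) S
|Y| = 0.03101 S → |Z| = 1/|Y| = 32.25 Ω, ∠Z = −∠Y = 67.22°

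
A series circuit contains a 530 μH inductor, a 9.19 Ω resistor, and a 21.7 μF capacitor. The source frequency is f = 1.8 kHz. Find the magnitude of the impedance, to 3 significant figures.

9.39 Ω

ω = 2πf = 11310 rad/s
X_L = ωL = 5.99 Ω
X_C = 1/(ωC) = 4.07 Ω
Net reactance X = X_L − X_C = 1.92 Ω
Z = 9.19 + j1.92 Ω
|Z| = √(9.19² + 1.92²) = 9.39 Ω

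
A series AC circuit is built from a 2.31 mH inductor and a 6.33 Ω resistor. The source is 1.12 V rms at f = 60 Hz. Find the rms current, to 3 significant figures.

175 mA

ω = 2πf = 377.0 rad/s
X_L = ωL = 0.871 Ω
Z = 6.33 + j0.871 Ω
|Z| = √(6.33² + 0.871²) = 6.39 Ω
I = V/|Z| = 1.12/6.39 = 175 mA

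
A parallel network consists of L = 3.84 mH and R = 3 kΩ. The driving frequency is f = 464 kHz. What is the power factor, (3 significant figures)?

0.966

ω = 2πf = 2.915e+06 rad/s
X_L = ωL = 11200 Ω
Parallel: admittances add. Y = 1/R + 1/(jωL)
Y = (0.000333 − j8.93e-05) S
|Y| = 0.000345 S → |Z| = 1/|Y| = 2900 Ω, ∠Z = −∠Y = 15.0°
cos φ = cos(15.0°) = 0.966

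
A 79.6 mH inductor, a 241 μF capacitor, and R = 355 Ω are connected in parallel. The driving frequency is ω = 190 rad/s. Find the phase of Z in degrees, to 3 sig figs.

82.1°

X_L = ωL = 15.1 Ω
X_C = 1/(ωC) = 21.8 Ω
Parallel: admittances add. Y = 1/R + 1/(jωL) + jωC
Y = (0.00282 − j0.0203) S
|Y| = 0.0205 S → |Z| = 1/|Y| = 48.7 Ω, ∠Z = −∠Y = 82.1°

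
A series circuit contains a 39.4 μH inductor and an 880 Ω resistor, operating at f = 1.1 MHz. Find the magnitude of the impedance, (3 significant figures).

ω = 2πf = 6.912e+06 rad/s
X_L = ωL = 272 Ω
Z = 880 + j272 Ω
|Z| = √(880² + 272²) = 921 Ω

921 Ω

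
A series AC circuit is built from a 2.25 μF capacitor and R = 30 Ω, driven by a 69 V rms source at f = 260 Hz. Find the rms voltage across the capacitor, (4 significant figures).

68.58 V

ω = 2πf = 1634 rad/s
X_C = 1/(ωC) = 272.1 Ω
Z = 30.00 − j272.1 Ω
|Z| = √(30.00² + 272.1²) = 273.7 Ω
I = V/|Z| = 252.1 mA
V_C = I·|Z_C| = 0.2521 × 272.1 = 68.58 V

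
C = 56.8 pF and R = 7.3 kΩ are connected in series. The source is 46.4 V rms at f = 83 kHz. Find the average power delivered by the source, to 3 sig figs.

13.2 mW

ω = 2πf = 521500 rad/s
X_C = 1/(ωC) = 33800 Ω
Z = 7300 − j33800 Ω
|Z| = √(7300² + 33800²) = 34500 Ω
∠Z = arctan(-33800/7300) = -77.8°
I = V/|Z| = 1.34 mA
P = VI cos φ = 46.4 × 0.00134 × cos(-77.8°) = 13.2 mW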